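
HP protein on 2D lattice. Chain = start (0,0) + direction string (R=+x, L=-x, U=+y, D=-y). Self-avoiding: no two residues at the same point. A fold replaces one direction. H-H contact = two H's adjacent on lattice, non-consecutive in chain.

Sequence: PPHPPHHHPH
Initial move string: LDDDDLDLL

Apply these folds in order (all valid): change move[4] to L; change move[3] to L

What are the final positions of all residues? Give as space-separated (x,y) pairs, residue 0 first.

Initial moves: LDDDDLDLL
Fold: move[4]->L => LDDDLLDLL (positions: [(0, 0), (-1, 0), (-1, -1), (-1, -2), (-1, -3), (-2, -3), (-3, -3), (-3, -4), (-4, -4), (-5, -4)])
Fold: move[3]->L => LDDLLLDLL (positions: [(0, 0), (-1, 0), (-1, -1), (-1, -2), (-2, -2), (-3, -2), (-4, -2), (-4, -3), (-5, -3), (-6, -3)])

Answer: (0,0) (-1,0) (-1,-1) (-1,-2) (-2,-2) (-3,-2) (-4,-2) (-4,-3) (-5,-3) (-6,-3)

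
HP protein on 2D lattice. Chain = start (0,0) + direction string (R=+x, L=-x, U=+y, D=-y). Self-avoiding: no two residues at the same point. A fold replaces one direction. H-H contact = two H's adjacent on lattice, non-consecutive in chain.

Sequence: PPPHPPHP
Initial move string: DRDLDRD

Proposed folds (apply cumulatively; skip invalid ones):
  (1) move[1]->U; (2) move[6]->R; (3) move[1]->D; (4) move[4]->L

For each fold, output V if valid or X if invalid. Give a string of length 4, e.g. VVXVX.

Answer: XVVX

Derivation:
Initial: DRDLDRD -> [(0, 0), (0, -1), (1, -1), (1, -2), (0, -2), (0, -3), (1, -3), (1, -4)]
Fold 1: move[1]->U => DUDLDRD INVALID (collision), skipped
Fold 2: move[6]->R => DRDLDRR VALID
Fold 3: move[1]->D => DDDLDRR VALID
Fold 4: move[4]->L => DDDLLRR INVALID (collision), skipped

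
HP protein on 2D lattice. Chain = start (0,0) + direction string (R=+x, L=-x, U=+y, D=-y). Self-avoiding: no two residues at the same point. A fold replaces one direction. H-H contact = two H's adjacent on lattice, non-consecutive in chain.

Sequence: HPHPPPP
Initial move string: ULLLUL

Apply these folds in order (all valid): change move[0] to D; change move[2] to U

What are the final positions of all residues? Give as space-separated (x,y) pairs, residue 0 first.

Initial moves: ULLLUL
Fold: move[0]->D => DLLLUL (positions: [(0, 0), (0, -1), (-1, -1), (-2, -1), (-3, -1), (-3, 0), (-4, 0)])
Fold: move[2]->U => DLULUL (positions: [(0, 0), (0, -1), (-1, -1), (-1, 0), (-2, 0), (-2, 1), (-3, 1)])

Answer: (0,0) (0,-1) (-1,-1) (-1,0) (-2,0) (-2,1) (-3,1)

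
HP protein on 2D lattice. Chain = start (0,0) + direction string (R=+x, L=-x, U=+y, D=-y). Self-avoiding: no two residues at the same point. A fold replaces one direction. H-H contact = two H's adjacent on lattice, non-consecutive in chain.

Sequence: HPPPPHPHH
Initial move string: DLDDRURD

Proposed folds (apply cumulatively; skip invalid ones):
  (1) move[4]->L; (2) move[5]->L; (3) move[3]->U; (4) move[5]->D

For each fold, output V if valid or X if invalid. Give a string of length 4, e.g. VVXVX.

Answer: XXXV

Derivation:
Initial: DLDDRURD -> [(0, 0), (0, -1), (-1, -1), (-1, -2), (-1, -3), (0, -3), (0, -2), (1, -2), (1, -3)]
Fold 1: move[4]->L => DLDDLURD INVALID (collision), skipped
Fold 2: move[5]->L => DLDDRLRD INVALID (collision), skipped
Fold 3: move[3]->U => DLDURURD INVALID (collision), skipped
Fold 4: move[5]->D => DLDDRDRD VALID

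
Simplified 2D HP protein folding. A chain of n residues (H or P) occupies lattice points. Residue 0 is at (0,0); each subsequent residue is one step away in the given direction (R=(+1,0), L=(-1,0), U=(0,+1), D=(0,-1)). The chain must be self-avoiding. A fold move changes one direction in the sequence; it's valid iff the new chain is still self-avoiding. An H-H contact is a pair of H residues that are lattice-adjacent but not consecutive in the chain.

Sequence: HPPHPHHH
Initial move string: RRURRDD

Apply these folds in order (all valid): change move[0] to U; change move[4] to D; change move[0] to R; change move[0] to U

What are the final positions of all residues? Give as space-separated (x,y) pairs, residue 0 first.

Initial moves: RRURRDD
Fold: move[0]->U => URURRDD (positions: [(0, 0), (0, 1), (1, 1), (1, 2), (2, 2), (3, 2), (3, 1), (3, 0)])
Fold: move[4]->D => URURDDD (positions: [(0, 0), (0, 1), (1, 1), (1, 2), (2, 2), (2, 1), (2, 0), (2, -1)])
Fold: move[0]->R => RRURDDD (positions: [(0, 0), (1, 0), (2, 0), (2, 1), (3, 1), (3, 0), (3, -1), (3, -2)])
Fold: move[0]->U => URURDDD (positions: [(0, 0), (0, 1), (1, 1), (1, 2), (2, 2), (2, 1), (2, 0), (2, -1)])

Answer: (0,0) (0,1) (1,1) (1,2) (2,2) (2,1) (2,0) (2,-1)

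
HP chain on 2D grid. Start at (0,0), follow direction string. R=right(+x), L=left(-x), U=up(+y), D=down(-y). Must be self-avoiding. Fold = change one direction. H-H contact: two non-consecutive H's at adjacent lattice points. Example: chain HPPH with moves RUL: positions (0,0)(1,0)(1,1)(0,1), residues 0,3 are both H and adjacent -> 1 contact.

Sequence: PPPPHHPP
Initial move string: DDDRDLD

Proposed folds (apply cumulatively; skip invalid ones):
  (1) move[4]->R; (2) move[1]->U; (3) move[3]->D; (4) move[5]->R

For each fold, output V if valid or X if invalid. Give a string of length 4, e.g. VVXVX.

Answer: XXVV

Derivation:
Initial: DDDRDLD -> [(0, 0), (0, -1), (0, -2), (0, -3), (1, -3), (1, -4), (0, -4), (0, -5)]
Fold 1: move[4]->R => DDDRRLD INVALID (collision), skipped
Fold 2: move[1]->U => DUDRDLD INVALID (collision), skipped
Fold 3: move[3]->D => DDDDDLD VALID
Fold 4: move[5]->R => DDDDDRD VALID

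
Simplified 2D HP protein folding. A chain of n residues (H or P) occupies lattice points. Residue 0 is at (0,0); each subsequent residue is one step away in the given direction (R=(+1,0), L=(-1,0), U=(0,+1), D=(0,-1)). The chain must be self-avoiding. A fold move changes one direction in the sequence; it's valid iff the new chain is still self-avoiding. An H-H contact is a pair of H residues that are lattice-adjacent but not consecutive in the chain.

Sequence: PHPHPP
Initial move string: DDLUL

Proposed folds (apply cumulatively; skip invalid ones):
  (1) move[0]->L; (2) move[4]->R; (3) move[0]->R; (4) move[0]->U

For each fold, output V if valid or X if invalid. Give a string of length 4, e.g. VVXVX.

Initial: DDLUL -> [(0, 0), (0, -1), (0, -2), (-1, -2), (-1, -1), (-2, -1)]
Fold 1: move[0]->L => LDLUL VALID
Fold 2: move[4]->R => LDLUR INVALID (collision), skipped
Fold 3: move[0]->R => RDLUL INVALID (collision), skipped
Fold 4: move[0]->U => UDLUL INVALID (collision), skipped

Answer: VXXX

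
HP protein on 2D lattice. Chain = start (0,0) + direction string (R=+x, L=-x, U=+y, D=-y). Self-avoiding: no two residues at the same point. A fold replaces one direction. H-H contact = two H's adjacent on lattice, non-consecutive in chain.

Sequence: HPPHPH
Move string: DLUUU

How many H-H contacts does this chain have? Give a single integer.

Answer: 1

Derivation:
Positions: [(0, 0), (0, -1), (-1, -1), (-1, 0), (-1, 1), (-1, 2)]
H-H contact: residue 0 @(0,0) - residue 3 @(-1, 0)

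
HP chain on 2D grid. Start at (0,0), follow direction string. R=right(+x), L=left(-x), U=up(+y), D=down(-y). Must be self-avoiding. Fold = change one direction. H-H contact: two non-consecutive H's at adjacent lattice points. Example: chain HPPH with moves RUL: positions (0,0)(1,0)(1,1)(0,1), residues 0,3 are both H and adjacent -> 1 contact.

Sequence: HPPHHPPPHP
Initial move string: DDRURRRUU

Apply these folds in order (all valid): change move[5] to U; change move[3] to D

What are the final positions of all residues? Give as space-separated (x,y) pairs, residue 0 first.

Answer: (0,0) (0,-1) (0,-2) (1,-2) (1,-3) (2,-3) (2,-2) (3,-2) (3,-1) (3,0)

Derivation:
Initial moves: DDRURRRUU
Fold: move[5]->U => DDRURURUU (positions: [(0, 0), (0, -1), (0, -2), (1, -2), (1, -1), (2, -1), (2, 0), (3, 0), (3, 1), (3, 2)])
Fold: move[3]->D => DDRDRURUU (positions: [(0, 0), (0, -1), (0, -2), (1, -2), (1, -3), (2, -3), (2, -2), (3, -2), (3, -1), (3, 0)])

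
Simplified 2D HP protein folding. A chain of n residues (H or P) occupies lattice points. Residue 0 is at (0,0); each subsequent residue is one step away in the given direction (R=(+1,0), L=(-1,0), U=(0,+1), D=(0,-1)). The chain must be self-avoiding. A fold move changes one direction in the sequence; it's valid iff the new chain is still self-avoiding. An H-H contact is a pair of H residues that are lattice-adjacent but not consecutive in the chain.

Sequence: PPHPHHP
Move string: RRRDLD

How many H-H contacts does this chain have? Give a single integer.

Positions: [(0, 0), (1, 0), (2, 0), (3, 0), (3, -1), (2, -1), (2, -2)]
H-H contact: residue 2 @(2,0) - residue 5 @(2, -1)

Answer: 1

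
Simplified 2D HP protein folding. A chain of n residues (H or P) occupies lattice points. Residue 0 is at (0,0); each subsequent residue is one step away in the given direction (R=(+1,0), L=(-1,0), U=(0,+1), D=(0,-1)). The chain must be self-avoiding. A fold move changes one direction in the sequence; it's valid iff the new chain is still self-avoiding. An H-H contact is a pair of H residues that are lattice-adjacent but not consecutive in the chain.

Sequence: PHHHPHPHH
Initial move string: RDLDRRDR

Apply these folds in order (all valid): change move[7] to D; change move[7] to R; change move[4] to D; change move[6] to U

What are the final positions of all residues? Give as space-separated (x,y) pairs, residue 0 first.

Initial moves: RDLDRRDR
Fold: move[7]->D => RDLDRRDD (positions: [(0, 0), (1, 0), (1, -1), (0, -1), (0, -2), (1, -2), (2, -2), (2, -3), (2, -4)])
Fold: move[7]->R => RDLDRRDR (positions: [(0, 0), (1, 0), (1, -1), (0, -1), (0, -2), (1, -2), (2, -2), (2, -3), (3, -3)])
Fold: move[4]->D => RDLDDRDR (positions: [(0, 0), (1, 0), (1, -1), (0, -1), (0, -2), (0, -3), (1, -3), (1, -4), (2, -4)])
Fold: move[6]->U => RDLDDRUR (positions: [(0, 0), (1, 0), (1, -1), (0, -1), (0, -2), (0, -3), (1, -3), (1, -2), (2, -2)])

Answer: (0,0) (1,0) (1,-1) (0,-1) (0,-2) (0,-3) (1,-3) (1,-2) (2,-2)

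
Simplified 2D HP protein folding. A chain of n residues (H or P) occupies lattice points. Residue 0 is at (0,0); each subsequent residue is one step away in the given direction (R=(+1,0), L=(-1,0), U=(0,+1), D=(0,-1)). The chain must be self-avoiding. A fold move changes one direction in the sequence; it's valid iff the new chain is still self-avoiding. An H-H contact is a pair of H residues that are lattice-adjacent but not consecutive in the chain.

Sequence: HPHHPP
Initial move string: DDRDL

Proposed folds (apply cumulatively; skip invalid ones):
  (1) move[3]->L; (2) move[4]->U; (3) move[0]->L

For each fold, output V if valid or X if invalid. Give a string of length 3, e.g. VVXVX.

Initial: DDRDL -> [(0, 0), (0, -1), (0, -2), (1, -2), (1, -3), (0, -3)]
Fold 1: move[3]->L => DDRLL INVALID (collision), skipped
Fold 2: move[4]->U => DDRDU INVALID (collision), skipped
Fold 3: move[0]->L => LDRDL VALID

Answer: XXV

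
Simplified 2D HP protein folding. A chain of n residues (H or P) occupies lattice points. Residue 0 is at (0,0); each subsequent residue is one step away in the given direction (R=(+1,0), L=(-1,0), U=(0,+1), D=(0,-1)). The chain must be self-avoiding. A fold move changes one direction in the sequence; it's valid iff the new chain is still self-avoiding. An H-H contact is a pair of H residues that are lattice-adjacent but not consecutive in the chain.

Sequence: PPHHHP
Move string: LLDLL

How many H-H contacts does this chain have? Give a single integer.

Answer: 0

Derivation:
Positions: [(0, 0), (-1, 0), (-2, 0), (-2, -1), (-3, -1), (-4, -1)]
No H-H contacts found.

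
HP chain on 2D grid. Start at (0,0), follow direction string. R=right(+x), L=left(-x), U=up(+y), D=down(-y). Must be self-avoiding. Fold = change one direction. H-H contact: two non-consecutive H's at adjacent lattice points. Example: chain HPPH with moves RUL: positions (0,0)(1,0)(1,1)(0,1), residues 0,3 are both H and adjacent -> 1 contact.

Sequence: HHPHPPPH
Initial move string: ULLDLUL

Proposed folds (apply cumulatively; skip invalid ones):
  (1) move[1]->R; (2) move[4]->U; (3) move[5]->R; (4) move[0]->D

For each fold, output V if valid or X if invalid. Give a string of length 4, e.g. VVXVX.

Answer: XXXV

Derivation:
Initial: ULLDLUL -> [(0, 0), (0, 1), (-1, 1), (-2, 1), (-2, 0), (-3, 0), (-3, 1), (-4, 1)]
Fold 1: move[1]->R => URLDLUL INVALID (collision), skipped
Fold 2: move[4]->U => ULLDUUL INVALID (collision), skipped
Fold 3: move[5]->R => ULLDLRL INVALID (collision), skipped
Fold 4: move[0]->D => DLLDLUL VALID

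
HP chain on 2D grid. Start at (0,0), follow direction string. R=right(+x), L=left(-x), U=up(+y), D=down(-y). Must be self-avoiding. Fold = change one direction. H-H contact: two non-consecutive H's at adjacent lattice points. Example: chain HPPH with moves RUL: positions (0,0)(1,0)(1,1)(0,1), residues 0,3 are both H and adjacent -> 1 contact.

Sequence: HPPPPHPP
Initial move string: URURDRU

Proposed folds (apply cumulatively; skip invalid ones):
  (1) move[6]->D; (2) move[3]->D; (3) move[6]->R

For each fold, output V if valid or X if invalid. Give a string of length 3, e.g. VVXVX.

Initial: URURDRU -> [(0, 0), (0, 1), (1, 1), (1, 2), (2, 2), (2, 1), (3, 1), (3, 2)]
Fold 1: move[6]->D => URURDRD VALID
Fold 2: move[3]->D => URUDDRD INVALID (collision), skipped
Fold 3: move[6]->R => URURDRR VALID

Answer: VXV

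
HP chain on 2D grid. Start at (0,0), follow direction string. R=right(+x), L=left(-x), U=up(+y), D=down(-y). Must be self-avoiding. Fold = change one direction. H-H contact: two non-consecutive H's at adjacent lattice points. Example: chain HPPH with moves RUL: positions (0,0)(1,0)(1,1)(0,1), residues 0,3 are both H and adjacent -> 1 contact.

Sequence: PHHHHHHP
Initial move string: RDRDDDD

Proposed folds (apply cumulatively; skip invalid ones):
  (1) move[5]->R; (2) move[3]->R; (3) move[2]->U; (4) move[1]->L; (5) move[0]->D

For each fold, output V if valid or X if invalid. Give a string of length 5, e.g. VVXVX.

Initial: RDRDDDD -> [(0, 0), (1, 0), (1, -1), (2, -1), (2, -2), (2, -3), (2, -4), (2, -5)]
Fold 1: move[5]->R => RDRDDRD VALID
Fold 2: move[3]->R => RDRRDRD VALID
Fold 3: move[2]->U => RDURDRD INVALID (collision), skipped
Fold 4: move[1]->L => RLRRDRD INVALID (collision), skipped
Fold 5: move[0]->D => DDRRDRD VALID

Answer: VVXXV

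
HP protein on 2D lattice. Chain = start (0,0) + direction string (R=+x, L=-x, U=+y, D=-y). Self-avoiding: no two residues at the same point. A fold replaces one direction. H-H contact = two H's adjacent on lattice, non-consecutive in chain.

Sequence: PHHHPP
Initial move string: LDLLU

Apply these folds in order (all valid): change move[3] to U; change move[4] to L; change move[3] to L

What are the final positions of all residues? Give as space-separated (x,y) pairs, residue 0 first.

Answer: (0,0) (-1,0) (-1,-1) (-2,-1) (-3,-1) (-4,-1)

Derivation:
Initial moves: LDLLU
Fold: move[3]->U => LDLUU (positions: [(0, 0), (-1, 0), (-1, -1), (-2, -1), (-2, 0), (-2, 1)])
Fold: move[4]->L => LDLUL (positions: [(0, 0), (-1, 0), (-1, -1), (-2, -1), (-2, 0), (-3, 0)])
Fold: move[3]->L => LDLLL (positions: [(0, 0), (-1, 0), (-1, -1), (-2, -1), (-3, -1), (-4, -1)])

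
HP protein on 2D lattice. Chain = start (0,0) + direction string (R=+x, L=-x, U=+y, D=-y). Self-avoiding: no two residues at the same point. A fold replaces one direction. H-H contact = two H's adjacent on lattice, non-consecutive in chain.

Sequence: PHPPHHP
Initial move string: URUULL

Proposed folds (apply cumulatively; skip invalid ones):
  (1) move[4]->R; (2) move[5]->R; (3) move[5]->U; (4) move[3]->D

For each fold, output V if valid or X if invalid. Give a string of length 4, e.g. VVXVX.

Initial: URUULL -> [(0, 0), (0, 1), (1, 1), (1, 2), (1, 3), (0, 3), (-1, 3)]
Fold 1: move[4]->R => URUURL INVALID (collision), skipped
Fold 2: move[5]->R => URUULR INVALID (collision), skipped
Fold 3: move[5]->U => URUULU VALID
Fold 4: move[3]->D => URUDLU INVALID (collision), skipped

Answer: XXVX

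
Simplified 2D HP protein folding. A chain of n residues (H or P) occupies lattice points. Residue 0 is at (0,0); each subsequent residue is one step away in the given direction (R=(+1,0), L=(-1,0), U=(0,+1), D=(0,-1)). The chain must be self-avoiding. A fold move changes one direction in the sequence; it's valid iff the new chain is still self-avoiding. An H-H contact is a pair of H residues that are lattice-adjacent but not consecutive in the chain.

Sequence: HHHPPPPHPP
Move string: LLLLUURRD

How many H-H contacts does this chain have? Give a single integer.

Answer: 0

Derivation:
Positions: [(0, 0), (-1, 0), (-2, 0), (-3, 0), (-4, 0), (-4, 1), (-4, 2), (-3, 2), (-2, 2), (-2, 1)]
No H-H contacts found.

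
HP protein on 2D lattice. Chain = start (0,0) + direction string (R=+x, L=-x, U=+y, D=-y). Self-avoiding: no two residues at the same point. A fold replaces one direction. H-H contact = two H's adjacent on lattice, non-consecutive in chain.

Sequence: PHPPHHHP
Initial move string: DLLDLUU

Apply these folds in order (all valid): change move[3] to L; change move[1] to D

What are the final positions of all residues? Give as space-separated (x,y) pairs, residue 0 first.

Initial moves: DLLDLUU
Fold: move[3]->L => DLLLLUU (positions: [(0, 0), (0, -1), (-1, -1), (-2, -1), (-3, -1), (-4, -1), (-4, 0), (-4, 1)])
Fold: move[1]->D => DDLLLUU (positions: [(0, 0), (0, -1), (0, -2), (-1, -2), (-2, -2), (-3, -2), (-3, -1), (-3, 0)])

Answer: (0,0) (0,-1) (0,-2) (-1,-2) (-2,-2) (-3,-2) (-3,-1) (-3,0)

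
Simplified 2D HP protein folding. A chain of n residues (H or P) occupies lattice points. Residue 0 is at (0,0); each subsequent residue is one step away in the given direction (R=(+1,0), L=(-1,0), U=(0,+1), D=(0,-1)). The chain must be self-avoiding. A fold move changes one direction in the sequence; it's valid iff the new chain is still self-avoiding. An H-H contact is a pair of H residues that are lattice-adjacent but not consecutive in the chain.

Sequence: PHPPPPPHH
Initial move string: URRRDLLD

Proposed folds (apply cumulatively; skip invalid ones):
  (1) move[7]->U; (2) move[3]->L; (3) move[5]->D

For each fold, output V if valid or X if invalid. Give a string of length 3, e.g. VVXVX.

Initial: URRRDLLD -> [(0, 0), (0, 1), (1, 1), (2, 1), (3, 1), (3, 0), (2, 0), (1, 0), (1, -1)]
Fold 1: move[7]->U => URRRDLLU INVALID (collision), skipped
Fold 2: move[3]->L => URRLDLLD INVALID (collision), skipped
Fold 3: move[5]->D => URRRDDLD VALID

Answer: XXV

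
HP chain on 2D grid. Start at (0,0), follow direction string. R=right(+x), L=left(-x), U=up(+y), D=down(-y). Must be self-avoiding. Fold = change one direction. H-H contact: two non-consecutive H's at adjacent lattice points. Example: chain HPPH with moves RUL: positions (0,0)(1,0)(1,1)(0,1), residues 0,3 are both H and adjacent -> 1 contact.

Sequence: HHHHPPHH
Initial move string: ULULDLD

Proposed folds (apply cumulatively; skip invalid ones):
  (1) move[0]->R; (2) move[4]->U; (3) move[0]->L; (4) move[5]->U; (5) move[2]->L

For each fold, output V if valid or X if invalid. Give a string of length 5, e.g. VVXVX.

Initial: ULULDLD -> [(0, 0), (0, 1), (-1, 1), (-1, 2), (-2, 2), (-2, 1), (-3, 1), (-3, 0)]
Fold 1: move[0]->R => RLULDLD INVALID (collision), skipped
Fold 2: move[4]->U => ULULULD VALID
Fold 3: move[0]->L => LLULULD VALID
Fold 4: move[5]->U => LLULUUD INVALID (collision), skipped
Fold 5: move[2]->L => LLLLULD VALID

Answer: XVVXV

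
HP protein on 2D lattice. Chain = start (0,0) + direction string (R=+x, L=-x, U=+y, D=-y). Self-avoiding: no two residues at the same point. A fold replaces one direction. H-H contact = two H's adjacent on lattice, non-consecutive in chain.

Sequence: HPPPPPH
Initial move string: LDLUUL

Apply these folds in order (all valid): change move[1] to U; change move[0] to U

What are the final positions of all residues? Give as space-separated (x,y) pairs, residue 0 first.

Initial moves: LDLUUL
Fold: move[1]->U => LULUUL (positions: [(0, 0), (-1, 0), (-1, 1), (-2, 1), (-2, 2), (-2, 3), (-3, 3)])
Fold: move[0]->U => UULUUL (positions: [(0, 0), (0, 1), (0, 2), (-1, 2), (-1, 3), (-1, 4), (-2, 4)])

Answer: (0,0) (0,1) (0,2) (-1,2) (-1,3) (-1,4) (-2,4)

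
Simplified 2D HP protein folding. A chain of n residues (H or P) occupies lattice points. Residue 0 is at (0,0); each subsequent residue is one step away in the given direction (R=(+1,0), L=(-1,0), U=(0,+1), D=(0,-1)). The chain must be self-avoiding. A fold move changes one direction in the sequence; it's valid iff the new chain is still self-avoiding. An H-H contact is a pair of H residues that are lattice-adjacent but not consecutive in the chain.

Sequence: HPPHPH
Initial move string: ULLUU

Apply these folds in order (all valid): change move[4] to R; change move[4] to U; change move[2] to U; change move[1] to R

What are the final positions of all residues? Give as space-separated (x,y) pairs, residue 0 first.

Initial moves: ULLUU
Fold: move[4]->R => ULLUR (positions: [(0, 0), (0, 1), (-1, 1), (-2, 1), (-2, 2), (-1, 2)])
Fold: move[4]->U => ULLUU (positions: [(0, 0), (0, 1), (-1, 1), (-2, 1), (-2, 2), (-2, 3)])
Fold: move[2]->U => ULUUU (positions: [(0, 0), (0, 1), (-1, 1), (-1, 2), (-1, 3), (-1, 4)])
Fold: move[1]->R => URUUU (positions: [(0, 0), (0, 1), (1, 1), (1, 2), (1, 3), (1, 4)])

Answer: (0,0) (0,1) (1,1) (1,2) (1,3) (1,4)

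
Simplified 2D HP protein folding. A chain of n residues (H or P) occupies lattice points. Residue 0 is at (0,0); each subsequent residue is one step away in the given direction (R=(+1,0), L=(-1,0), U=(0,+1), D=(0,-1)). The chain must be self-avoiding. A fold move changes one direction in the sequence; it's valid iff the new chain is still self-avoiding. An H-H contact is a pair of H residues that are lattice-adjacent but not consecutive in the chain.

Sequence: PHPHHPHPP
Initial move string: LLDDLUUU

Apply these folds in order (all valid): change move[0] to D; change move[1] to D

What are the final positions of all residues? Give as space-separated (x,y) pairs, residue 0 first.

Answer: (0,0) (0,-1) (0,-2) (0,-3) (0,-4) (-1,-4) (-1,-3) (-1,-2) (-1,-1)

Derivation:
Initial moves: LLDDLUUU
Fold: move[0]->D => DLDDLUUU (positions: [(0, 0), (0, -1), (-1, -1), (-1, -2), (-1, -3), (-2, -3), (-2, -2), (-2, -1), (-2, 0)])
Fold: move[1]->D => DDDDLUUU (positions: [(0, 0), (0, -1), (0, -2), (0, -3), (0, -4), (-1, -4), (-1, -3), (-1, -2), (-1, -1)])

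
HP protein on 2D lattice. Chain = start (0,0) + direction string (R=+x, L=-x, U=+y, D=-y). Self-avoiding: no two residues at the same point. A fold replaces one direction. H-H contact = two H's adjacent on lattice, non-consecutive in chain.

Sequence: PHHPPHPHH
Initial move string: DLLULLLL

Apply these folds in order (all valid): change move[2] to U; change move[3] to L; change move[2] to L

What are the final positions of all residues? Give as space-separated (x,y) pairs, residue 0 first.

Answer: (0,0) (0,-1) (-1,-1) (-2,-1) (-3,-1) (-4,-1) (-5,-1) (-6,-1) (-7,-1)

Derivation:
Initial moves: DLLULLLL
Fold: move[2]->U => DLUULLLL (positions: [(0, 0), (0, -1), (-1, -1), (-1, 0), (-1, 1), (-2, 1), (-3, 1), (-4, 1), (-5, 1)])
Fold: move[3]->L => DLULLLLL (positions: [(0, 0), (0, -1), (-1, -1), (-1, 0), (-2, 0), (-3, 0), (-4, 0), (-5, 0), (-6, 0)])
Fold: move[2]->L => DLLLLLLL (positions: [(0, 0), (0, -1), (-1, -1), (-2, -1), (-3, -1), (-4, -1), (-5, -1), (-6, -1), (-7, -1)])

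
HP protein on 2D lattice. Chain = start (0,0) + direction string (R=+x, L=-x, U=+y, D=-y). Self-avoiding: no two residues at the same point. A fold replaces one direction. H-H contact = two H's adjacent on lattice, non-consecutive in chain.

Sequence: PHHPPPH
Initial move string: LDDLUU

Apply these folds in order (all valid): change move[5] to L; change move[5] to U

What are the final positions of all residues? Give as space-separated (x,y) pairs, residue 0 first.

Answer: (0,0) (-1,0) (-1,-1) (-1,-2) (-2,-2) (-2,-1) (-2,0)

Derivation:
Initial moves: LDDLUU
Fold: move[5]->L => LDDLUL (positions: [(0, 0), (-1, 0), (-1, -1), (-1, -2), (-2, -2), (-2, -1), (-3, -1)])
Fold: move[5]->U => LDDLUU (positions: [(0, 0), (-1, 0), (-1, -1), (-1, -2), (-2, -2), (-2, -1), (-2, 0)])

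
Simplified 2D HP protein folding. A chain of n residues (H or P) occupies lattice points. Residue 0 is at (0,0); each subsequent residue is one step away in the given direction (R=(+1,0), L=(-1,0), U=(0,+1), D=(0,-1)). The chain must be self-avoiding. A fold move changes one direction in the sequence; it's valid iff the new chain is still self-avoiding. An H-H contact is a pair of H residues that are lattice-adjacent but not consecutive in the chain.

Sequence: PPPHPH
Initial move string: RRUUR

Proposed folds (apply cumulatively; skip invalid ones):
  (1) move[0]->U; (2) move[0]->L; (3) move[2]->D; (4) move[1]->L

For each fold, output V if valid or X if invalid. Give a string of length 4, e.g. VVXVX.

Initial: RRUUR -> [(0, 0), (1, 0), (2, 0), (2, 1), (2, 2), (3, 2)]
Fold 1: move[0]->U => URUUR VALID
Fold 2: move[0]->L => LRUUR INVALID (collision), skipped
Fold 3: move[2]->D => URDUR INVALID (collision), skipped
Fold 4: move[1]->L => ULUUR VALID

Answer: VXXV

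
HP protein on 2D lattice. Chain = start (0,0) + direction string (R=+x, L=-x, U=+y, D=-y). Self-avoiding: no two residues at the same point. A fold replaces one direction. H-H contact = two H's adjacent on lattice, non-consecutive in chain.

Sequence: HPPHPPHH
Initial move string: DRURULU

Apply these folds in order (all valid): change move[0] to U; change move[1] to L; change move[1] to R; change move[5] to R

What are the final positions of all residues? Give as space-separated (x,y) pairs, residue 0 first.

Answer: (0,0) (0,1) (1,1) (1,2) (2,2) (2,3) (3,3) (3,4)

Derivation:
Initial moves: DRURULU
Fold: move[0]->U => URURULU (positions: [(0, 0), (0, 1), (1, 1), (1, 2), (2, 2), (2, 3), (1, 3), (1, 4)])
Fold: move[1]->L => ULURULU (positions: [(0, 0), (0, 1), (-1, 1), (-1, 2), (0, 2), (0, 3), (-1, 3), (-1, 4)])
Fold: move[1]->R => URURULU (positions: [(0, 0), (0, 1), (1, 1), (1, 2), (2, 2), (2, 3), (1, 3), (1, 4)])
Fold: move[5]->R => URURURU (positions: [(0, 0), (0, 1), (1, 1), (1, 2), (2, 2), (2, 3), (3, 3), (3, 4)])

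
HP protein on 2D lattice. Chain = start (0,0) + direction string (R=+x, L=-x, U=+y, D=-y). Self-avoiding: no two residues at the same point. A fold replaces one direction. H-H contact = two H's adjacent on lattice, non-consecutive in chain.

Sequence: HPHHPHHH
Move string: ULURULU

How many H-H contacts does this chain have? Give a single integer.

Answer: 1

Derivation:
Positions: [(0, 0), (0, 1), (-1, 1), (-1, 2), (0, 2), (0, 3), (-1, 3), (-1, 4)]
H-H contact: residue 3 @(-1,2) - residue 6 @(-1, 3)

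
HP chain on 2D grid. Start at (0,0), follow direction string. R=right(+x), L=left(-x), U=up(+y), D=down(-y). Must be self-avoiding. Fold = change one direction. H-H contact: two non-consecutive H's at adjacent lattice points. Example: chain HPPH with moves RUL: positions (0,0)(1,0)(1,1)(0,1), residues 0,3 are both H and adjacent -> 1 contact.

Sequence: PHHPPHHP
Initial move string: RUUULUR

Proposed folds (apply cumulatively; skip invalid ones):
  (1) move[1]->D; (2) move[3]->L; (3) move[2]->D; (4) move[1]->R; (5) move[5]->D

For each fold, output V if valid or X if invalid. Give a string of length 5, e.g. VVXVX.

Initial: RUUULUR -> [(0, 0), (1, 0), (1, 1), (1, 2), (1, 3), (0, 3), (0, 4), (1, 4)]
Fold 1: move[1]->D => RDUULUR INVALID (collision), skipped
Fold 2: move[3]->L => RUULLUR VALID
Fold 3: move[2]->D => RUDLLUR INVALID (collision), skipped
Fold 4: move[1]->R => RRULLUR VALID
Fold 5: move[5]->D => RRULLDR INVALID (collision), skipped

Answer: XVXVX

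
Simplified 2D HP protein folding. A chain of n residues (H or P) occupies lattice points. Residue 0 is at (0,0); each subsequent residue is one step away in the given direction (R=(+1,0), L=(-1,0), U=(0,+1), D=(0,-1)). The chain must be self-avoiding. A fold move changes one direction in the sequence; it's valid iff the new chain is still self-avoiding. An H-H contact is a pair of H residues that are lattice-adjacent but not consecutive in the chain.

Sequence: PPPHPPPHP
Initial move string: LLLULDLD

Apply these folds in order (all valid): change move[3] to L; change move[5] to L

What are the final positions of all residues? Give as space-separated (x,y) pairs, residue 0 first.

Answer: (0,0) (-1,0) (-2,0) (-3,0) (-4,0) (-5,0) (-6,0) (-7,0) (-7,-1)

Derivation:
Initial moves: LLLULDLD
Fold: move[3]->L => LLLLLDLD (positions: [(0, 0), (-1, 0), (-2, 0), (-3, 0), (-4, 0), (-5, 0), (-5, -1), (-6, -1), (-6, -2)])
Fold: move[5]->L => LLLLLLLD (positions: [(0, 0), (-1, 0), (-2, 0), (-3, 0), (-4, 0), (-5, 0), (-6, 0), (-7, 0), (-7, -1)])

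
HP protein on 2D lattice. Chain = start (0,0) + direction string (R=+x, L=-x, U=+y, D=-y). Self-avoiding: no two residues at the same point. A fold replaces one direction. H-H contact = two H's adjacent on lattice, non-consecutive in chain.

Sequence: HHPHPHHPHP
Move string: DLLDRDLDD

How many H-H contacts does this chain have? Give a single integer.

Answer: 0

Derivation:
Positions: [(0, 0), (0, -1), (-1, -1), (-2, -1), (-2, -2), (-1, -2), (-1, -3), (-2, -3), (-2, -4), (-2, -5)]
No H-H contacts found.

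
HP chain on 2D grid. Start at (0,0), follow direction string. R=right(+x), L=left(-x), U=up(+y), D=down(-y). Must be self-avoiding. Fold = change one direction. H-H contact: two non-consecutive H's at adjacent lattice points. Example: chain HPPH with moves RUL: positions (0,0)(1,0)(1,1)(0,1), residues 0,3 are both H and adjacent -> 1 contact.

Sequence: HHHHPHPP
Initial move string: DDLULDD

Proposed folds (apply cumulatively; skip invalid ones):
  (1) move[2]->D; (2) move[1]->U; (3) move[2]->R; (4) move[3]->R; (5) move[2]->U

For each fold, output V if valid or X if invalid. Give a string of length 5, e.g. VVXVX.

Answer: XXXXX

Derivation:
Initial: DDLULDD -> [(0, 0), (0, -1), (0, -2), (-1, -2), (-1, -1), (-2, -1), (-2, -2), (-2, -3)]
Fold 1: move[2]->D => DDDULDD INVALID (collision), skipped
Fold 2: move[1]->U => DULULDD INVALID (collision), skipped
Fold 3: move[2]->R => DDRULDD INVALID (collision), skipped
Fold 4: move[3]->R => DDLRLDD INVALID (collision), skipped
Fold 5: move[2]->U => DDUULDD INVALID (collision), skipped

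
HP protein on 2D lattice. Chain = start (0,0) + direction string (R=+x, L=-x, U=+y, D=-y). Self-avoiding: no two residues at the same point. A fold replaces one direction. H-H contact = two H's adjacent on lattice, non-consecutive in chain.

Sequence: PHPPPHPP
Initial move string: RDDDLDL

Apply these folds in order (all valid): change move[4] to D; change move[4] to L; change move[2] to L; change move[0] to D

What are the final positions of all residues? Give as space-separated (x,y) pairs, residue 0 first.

Initial moves: RDDDLDL
Fold: move[4]->D => RDDDDDL (positions: [(0, 0), (1, 0), (1, -1), (1, -2), (1, -3), (1, -4), (1, -5), (0, -5)])
Fold: move[4]->L => RDDDLDL (positions: [(0, 0), (1, 0), (1, -1), (1, -2), (1, -3), (0, -3), (0, -4), (-1, -4)])
Fold: move[2]->L => RDLDLDL (positions: [(0, 0), (1, 0), (1, -1), (0, -1), (0, -2), (-1, -2), (-1, -3), (-2, -3)])
Fold: move[0]->D => DDLDLDL (positions: [(0, 0), (0, -1), (0, -2), (-1, -2), (-1, -3), (-2, -3), (-2, -4), (-3, -4)])

Answer: (0,0) (0,-1) (0,-2) (-1,-2) (-1,-3) (-2,-3) (-2,-4) (-3,-4)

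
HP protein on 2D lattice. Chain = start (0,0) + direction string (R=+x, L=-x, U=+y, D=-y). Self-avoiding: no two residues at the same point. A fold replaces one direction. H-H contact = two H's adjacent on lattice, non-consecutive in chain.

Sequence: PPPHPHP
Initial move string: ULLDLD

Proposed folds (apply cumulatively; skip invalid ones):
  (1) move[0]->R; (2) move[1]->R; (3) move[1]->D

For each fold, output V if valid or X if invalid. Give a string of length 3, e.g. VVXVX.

Initial: ULLDLD -> [(0, 0), (0, 1), (-1, 1), (-2, 1), (-2, 0), (-3, 0), (-3, -1)]
Fold 1: move[0]->R => RLLDLD INVALID (collision), skipped
Fold 2: move[1]->R => URLDLD INVALID (collision), skipped
Fold 3: move[1]->D => UDLDLD INVALID (collision), skipped

Answer: XXX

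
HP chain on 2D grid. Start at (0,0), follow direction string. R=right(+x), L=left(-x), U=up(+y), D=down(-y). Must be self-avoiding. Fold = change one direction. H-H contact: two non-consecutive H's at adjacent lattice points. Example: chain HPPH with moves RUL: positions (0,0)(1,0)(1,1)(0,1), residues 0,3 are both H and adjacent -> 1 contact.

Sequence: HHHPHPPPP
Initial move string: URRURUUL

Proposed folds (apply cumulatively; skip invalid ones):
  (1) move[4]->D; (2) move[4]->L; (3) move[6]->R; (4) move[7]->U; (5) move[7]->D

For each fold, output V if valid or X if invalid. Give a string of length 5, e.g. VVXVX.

Answer: XVXVX

Derivation:
Initial: URRURUUL -> [(0, 0), (0, 1), (1, 1), (2, 1), (2, 2), (3, 2), (3, 3), (3, 4), (2, 4)]
Fold 1: move[4]->D => URRUDUUL INVALID (collision), skipped
Fold 2: move[4]->L => URRULUUL VALID
Fold 3: move[6]->R => URRULURL INVALID (collision), skipped
Fold 4: move[7]->U => URRULUUU VALID
Fold 5: move[7]->D => URRULUUD INVALID (collision), skipped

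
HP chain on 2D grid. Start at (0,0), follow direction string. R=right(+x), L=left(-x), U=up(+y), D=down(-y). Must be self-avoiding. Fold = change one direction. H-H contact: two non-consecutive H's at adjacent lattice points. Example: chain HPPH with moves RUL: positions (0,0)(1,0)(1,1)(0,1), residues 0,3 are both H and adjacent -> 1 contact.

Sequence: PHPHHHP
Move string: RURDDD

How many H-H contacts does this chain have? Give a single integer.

Answer: 1

Derivation:
Positions: [(0, 0), (1, 0), (1, 1), (2, 1), (2, 0), (2, -1), (2, -2)]
H-H contact: residue 1 @(1,0) - residue 4 @(2, 0)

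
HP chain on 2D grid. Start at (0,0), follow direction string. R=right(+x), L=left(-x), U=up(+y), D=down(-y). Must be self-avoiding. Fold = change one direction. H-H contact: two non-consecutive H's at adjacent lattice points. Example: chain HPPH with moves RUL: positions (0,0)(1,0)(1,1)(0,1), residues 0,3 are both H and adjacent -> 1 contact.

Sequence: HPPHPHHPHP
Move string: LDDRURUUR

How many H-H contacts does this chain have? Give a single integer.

Answer: 1

Derivation:
Positions: [(0, 0), (-1, 0), (-1, -1), (-1, -2), (0, -2), (0, -1), (1, -1), (1, 0), (1, 1), (2, 1)]
H-H contact: residue 0 @(0,0) - residue 5 @(0, -1)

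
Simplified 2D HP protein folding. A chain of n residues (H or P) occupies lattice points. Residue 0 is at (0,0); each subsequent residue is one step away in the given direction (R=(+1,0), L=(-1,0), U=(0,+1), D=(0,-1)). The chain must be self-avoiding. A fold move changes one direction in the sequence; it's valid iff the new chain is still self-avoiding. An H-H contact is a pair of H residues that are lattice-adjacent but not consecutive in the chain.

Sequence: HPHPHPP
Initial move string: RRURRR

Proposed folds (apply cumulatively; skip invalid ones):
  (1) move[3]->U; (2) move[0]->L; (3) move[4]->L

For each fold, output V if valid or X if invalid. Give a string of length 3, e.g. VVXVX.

Initial: RRURRR -> [(0, 0), (1, 0), (2, 0), (2, 1), (3, 1), (4, 1), (5, 1)]
Fold 1: move[3]->U => RRUURR VALID
Fold 2: move[0]->L => LRUURR INVALID (collision), skipped
Fold 3: move[4]->L => RRUULR INVALID (collision), skipped

Answer: VXX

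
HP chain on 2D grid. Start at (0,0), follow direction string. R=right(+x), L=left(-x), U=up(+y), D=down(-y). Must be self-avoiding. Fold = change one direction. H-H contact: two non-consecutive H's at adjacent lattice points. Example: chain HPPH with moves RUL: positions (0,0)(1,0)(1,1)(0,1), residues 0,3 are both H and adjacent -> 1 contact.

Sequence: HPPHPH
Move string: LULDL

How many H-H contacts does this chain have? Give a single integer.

Answer: 0

Derivation:
Positions: [(0, 0), (-1, 0), (-1, 1), (-2, 1), (-2, 0), (-3, 0)]
No H-H contacts found.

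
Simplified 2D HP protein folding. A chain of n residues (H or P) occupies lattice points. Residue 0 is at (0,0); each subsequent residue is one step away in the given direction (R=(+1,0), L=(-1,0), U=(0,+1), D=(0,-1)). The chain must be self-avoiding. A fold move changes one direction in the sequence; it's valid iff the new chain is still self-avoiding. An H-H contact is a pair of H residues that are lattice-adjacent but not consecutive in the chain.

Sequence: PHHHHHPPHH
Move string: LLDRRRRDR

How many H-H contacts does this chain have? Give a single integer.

Positions: [(0, 0), (-1, 0), (-2, 0), (-2, -1), (-1, -1), (0, -1), (1, -1), (2, -1), (2, -2), (3, -2)]
H-H contact: residue 1 @(-1,0) - residue 4 @(-1, -1)

Answer: 1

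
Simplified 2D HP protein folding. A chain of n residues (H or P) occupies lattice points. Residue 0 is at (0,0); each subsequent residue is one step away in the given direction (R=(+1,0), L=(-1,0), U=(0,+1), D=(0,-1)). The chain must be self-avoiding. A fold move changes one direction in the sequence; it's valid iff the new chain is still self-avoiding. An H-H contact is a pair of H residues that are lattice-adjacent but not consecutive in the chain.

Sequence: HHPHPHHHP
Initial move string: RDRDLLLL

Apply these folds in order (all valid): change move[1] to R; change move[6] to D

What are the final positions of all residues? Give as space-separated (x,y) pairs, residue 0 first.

Initial moves: RDRDLLLL
Fold: move[1]->R => RRRDLLLL (positions: [(0, 0), (1, 0), (2, 0), (3, 0), (3, -1), (2, -1), (1, -1), (0, -1), (-1, -1)])
Fold: move[6]->D => RRRDLLDL (positions: [(0, 0), (1, 0), (2, 0), (3, 0), (3, -1), (2, -1), (1, -1), (1, -2), (0, -2)])

Answer: (0,0) (1,0) (2,0) (3,0) (3,-1) (2,-1) (1,-1) (1,-2) (0,-2)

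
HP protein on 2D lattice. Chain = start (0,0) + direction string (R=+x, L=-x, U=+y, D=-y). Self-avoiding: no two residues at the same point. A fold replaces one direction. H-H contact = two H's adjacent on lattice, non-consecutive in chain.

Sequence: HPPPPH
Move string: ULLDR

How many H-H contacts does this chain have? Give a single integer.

Answer: 1

Derivation:
Positions: [(0, 0), (0, 1), (-1, 1), (-2, 1), (-2, 0), (-1, 0)]
H-H contact: residue 0 @(0,0) - residue 5 @(-1, 0)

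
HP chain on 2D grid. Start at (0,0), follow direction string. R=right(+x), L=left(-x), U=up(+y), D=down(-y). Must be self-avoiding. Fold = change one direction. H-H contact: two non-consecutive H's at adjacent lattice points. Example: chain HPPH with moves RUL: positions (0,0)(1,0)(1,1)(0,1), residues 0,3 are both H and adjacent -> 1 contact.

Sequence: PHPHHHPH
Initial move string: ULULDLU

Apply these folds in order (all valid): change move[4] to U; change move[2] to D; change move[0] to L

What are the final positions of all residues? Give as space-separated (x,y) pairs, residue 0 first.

Initial moves: ULULDLU
Fold: move[4]->U => ULULULU (positions: [(0, 0), (0, 1), (-1, 1), (-1, 2), (-2, 2), (-2, 3), (-3, 3), (-3, 4)])
Fold: move[2]->D => ULDLULU (positions: [(0, 0), (0, 1), (-1, 1), (-1, 0), (-2, 0), (-2, 1), (-3, 1), (-3, 2)])
Fold: move[0]->L => LLDLULU (positions: [(0, 0), (-1, 0), (-2, 0), (-2, -1), (-3, -1), (-3, 0), (-4, 0), (-4, 1)])

Answer: (0,0) (-1,0) (-2,0) (-2,-1) (-3,-1) (-3,0) (-4,0) (-4,1)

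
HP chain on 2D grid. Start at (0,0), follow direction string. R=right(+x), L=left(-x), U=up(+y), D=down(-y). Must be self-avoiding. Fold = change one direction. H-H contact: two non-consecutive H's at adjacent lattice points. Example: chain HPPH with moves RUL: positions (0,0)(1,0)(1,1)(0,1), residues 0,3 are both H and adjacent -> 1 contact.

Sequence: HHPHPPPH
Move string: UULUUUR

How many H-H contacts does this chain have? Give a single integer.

Positions: [(0, 0), (0, 1), (0, 2), (-1, 2), (-1, 3), (-1, 4), (-1, 5), (0, 5)]
No H-H contacts found.

Answer: 0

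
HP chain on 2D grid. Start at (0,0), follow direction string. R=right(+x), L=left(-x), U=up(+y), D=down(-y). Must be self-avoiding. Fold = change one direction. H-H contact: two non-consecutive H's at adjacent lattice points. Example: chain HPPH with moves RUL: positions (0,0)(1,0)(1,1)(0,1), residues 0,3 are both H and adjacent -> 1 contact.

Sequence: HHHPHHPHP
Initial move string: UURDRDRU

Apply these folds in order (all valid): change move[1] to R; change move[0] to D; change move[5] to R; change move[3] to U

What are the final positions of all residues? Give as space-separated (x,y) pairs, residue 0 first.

Initial moves: UURDRDRU
Fold: move[1]->R => URRDRDRU (positions: [(0, 0), (0, 1), (1, 1), (2, 1), (2, 0), (3, 0), (3, -1), (4, -1), (4, 0)])
Fold: move[0]->D => DRRDRDRU (positions: [(0, 0), (0, -1), (1, -1), (2, -1), (2, -2), (3, -2), (3, -3), (4, -3), (4, -2)])
Fold: move[5]->R => DRRDRRRU (positions: [(0, 0), (0, -1), (1, -1), (2, -1), (2, -2), (3, -2), (4, -2), (5, -2), (5, -1)])
Fold: move[3]->U => DRRURRRU (positions: [(0, 0), (0, -1), (1, -1), (2, -1), (2, 0), (3, 0), (4, 0), (5, 0), (5, 1)])

Answer: (0,0) (0,-1) (1,-1) (2,-1) (2,0) (3,0) (4,0) (5,0) (5,1)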